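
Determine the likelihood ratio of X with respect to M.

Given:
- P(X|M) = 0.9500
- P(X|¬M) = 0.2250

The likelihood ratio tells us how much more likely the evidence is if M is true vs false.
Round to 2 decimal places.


Likelihood Ratio (LR) = P(X|M) / P(X|¬M)

LR = 0.9500 / 0.2250
   = 4.22

The evidence is 4.22 times more likely if M is true than if M is false.
LR > 1, so observing X raises the odds in favor of M.


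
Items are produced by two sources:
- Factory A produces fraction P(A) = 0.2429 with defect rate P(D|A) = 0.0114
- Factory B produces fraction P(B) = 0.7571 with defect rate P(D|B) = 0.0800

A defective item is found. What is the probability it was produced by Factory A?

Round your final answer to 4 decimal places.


Let A = from Factory A, D = defective

Given:
- P(A) = 0.2429, P(B) = 0.7571
- P(D|A) = 0.0114, P(D|B) = 0.0800

Step 1: Find P(D)
P(D) = P(D|A)P(A) + P(D|B)P(B)
     = 0.0114 × 0.2429 + 0.0800 × 0.7571
     = 0.00276906 + 0.06056800
     = 0.06333706

Step 2: Apply Bayes' theorem
P(A|D) = P(D|A)P(A) / P(D)
       = 0.00276906 / 0.06333706
       = 0.0437


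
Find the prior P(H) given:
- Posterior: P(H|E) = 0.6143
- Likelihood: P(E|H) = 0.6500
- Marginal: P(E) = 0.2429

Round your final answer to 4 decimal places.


From Bayes' theorem: P(H|E) = P(E|H) × P(H) / P(E)

Rearranging for P(H):
P(H) = P(H|E) × P(E) / P(E|H)
     = 0.6143 × 0.2429 / 0.6500
     = 0.14921347 / 0.6500
     = 0.2296


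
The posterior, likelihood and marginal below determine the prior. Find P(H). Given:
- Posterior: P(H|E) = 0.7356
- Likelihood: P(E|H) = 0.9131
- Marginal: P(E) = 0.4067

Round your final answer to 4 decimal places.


From Bayes' theorem: P(H|E) = P(E|H) × P(H) / P(E)

Rearranging for P(H):
P(H) = P(H|E) × P(E) / P(E|H)
     = 0.7356 × 0.4067 / 0.9131
     = 0.29916852 / 0.9131
     = 0.3276


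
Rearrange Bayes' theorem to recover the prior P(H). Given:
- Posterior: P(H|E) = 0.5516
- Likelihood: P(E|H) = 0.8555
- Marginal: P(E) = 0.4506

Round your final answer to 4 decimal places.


From Bayes' theorem: P(H|E) = P(E|H) × P(H) / P(E)

Rearranging for P(H):
P(H) = P(H|E) × P(E) / P(E|H)
     = 0.5516 × 0.4506 / 0.8555
     = 0.24855096 / 0.8555
     = 0.2905


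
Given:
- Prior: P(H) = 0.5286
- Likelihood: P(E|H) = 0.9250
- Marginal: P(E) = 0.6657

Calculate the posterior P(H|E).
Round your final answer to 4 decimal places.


Using Bayes' theorem:

P(H|E) = P(E|H) × P(H) / P(E)
       = 0.9250 × 0.5286 / 0.6657
       = 0.48895500 / 0.6657
       = 0.7345

The evidence strengthens our belief in H.
Prior: 0.5286 → Posterior: 0.7345


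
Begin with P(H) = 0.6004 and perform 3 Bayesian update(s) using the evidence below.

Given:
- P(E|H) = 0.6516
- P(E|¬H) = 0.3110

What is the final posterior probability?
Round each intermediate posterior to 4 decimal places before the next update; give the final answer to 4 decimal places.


Sequential Bayesian updating:

Initial prior: P(H) = 0.6004

Update 1:
  P(E) = 0.6516 × 0.6004 + 0.3110 × 0.3996 = 0.39122064 + 0.12427560 = 0.51549624
  P(H|E) = 0.39122064 / 0.51549624 = 0.7589

Update 2:
  P(E) = 0.6516 × 0.7589 + 0.3110 × 0.2411 = 0.49449924 + 0.07498210 = 0.56948134
  P(H|E) = 0.49449924 / 0.56948134 = 0.8683

Update 3:
  P(E) = 0.6516 × 0.8683 + 0.3110 × 0.1317 = 0.56578428 + 0.04095870 = 0.60674298
  P(H|E) = 0.56578428 / 0.60674298 = 0.9325

Final posterior: 0.9325


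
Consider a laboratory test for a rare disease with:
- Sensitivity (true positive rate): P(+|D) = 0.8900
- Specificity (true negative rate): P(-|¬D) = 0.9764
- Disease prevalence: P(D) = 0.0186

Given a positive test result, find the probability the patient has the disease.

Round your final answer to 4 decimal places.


Let D = has disease, + = positive test

Given:
- P(D) = 0.0186 (prevalence)
- P(+|D) = 0.8900 (sensitivity)
- P(-|¬D) = 0.9764 (specificity)
- P(+|¬D) = 0.0236 (false positive rate = 1 - specificity)

Step 1: Find P(+)
P(+) = P(+|D)P(D) + P(+|¬D)P(¬D)
     = 0.8900 × 0.0186 + 0.0236 × 0.9814
     = 0.01655400 + 0.02316104
     = 0.03971504

Step 2: Apply Bayes' theorem for P(D|+)
P(D|+) = P(+|D)P(D) / P(+)
       = 0.01655400 / 0.03971504
       = 0.4168


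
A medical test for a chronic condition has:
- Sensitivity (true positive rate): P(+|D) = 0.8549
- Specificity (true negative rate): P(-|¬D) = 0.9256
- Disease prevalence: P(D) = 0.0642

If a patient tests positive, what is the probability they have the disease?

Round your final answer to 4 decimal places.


Let D = has disease, + = positive test

Given:
- P(D) = 0.0642 (prevalence)
- P(+|D) = 0.8549 (sensitivity)
- P(-|¬D) = 0.9256 (specificity)
- P(+|¬D) = 0.0744 (false positive rate = 1 - specificity)

Step 1: Find P(+)
P(+) = P(+|D)P(D) + P(+|¬D)P(¬D)
     = 0.8549 × 0.0642 + 0.0744 × 0.9358
     = 0.05488458 + 0.06962352
     = 0.12450810

Step 2: Apply Bayes' theorem for P(D|+)
P(D|+) = P(+|D)P(D) / P(+)
       = 0.05488458 / 0.12450810
       = 0.4408


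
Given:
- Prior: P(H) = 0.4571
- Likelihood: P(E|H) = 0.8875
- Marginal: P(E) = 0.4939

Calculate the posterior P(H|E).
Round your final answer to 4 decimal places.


Using Bayes' theorem:

P(H|E) = P(E|H) × P(H) / P(E)
       = 0.8875 × 0.4571 / 0.4939
       = 0.40567625 / 0.4939
       = 0.8214

The evidence strengthens our belief in H.
Prior: 0.4571 → Posterior: 0.8214


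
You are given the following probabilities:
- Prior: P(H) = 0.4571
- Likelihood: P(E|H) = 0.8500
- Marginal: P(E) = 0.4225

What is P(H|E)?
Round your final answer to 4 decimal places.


Using Bayes' theorem:

P(H|E) = P(E|H) × P(H) / P(E)
       = 0.8500 × 0.4571 / 0.4225
       = 0.38853500 / 0.4225
       = 0.9196

The evidence strengthens our belief in H.
Prior: 0.4571 → Posterior: 0.9196


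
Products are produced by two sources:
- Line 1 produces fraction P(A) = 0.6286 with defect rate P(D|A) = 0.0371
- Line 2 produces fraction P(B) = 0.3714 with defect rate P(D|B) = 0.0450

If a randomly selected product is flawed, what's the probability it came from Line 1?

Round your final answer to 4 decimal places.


Let A = from Line 1, D = flawed

Given:
- P(A) = 0.6286, P(B) = 0.3714
- P(D|A) = 0.0371, P(D|B) = 0.0450

Step 1: Find P(D)
P(D) = P(D|A)P(A) + P(D|B)P(B)
     = 0.0371 × 0.6286 + 0.0450 × 0.3714
     = 0.02332106 + 0.01671300
     = 0.04003406

Step 2: Apply Bayes' theorem
P(A|D) = P(D|A)P(A) / P(D)
       = 0.02332106 / 0.04003406
       = 0.5825


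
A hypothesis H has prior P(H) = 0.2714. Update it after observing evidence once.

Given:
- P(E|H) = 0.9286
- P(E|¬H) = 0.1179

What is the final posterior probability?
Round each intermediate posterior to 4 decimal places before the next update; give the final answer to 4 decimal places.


Sequential Bayesian updating:

Initial prior: P(H) = 0.2714

Update 1:
  P(E) = 0.9286 × 0.2714 + 0.1179 × 0.7286 = 0.25202204 + 0.08590194 = 0.33792398
  P(H|E) = 0.25202204 / 0.33792398 = 0.7458

Final posterior: 0.7458


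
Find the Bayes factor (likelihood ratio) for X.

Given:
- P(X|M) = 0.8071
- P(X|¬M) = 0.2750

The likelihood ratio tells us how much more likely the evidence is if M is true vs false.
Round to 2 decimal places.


Likelihood Ratio (LR) = P(X|M) / P(X|¬M)

LR = 0.8071 / 0.2750
   = 2.93

The evidence is 2.93 times more likely if M is true than if M is false.
LR > 1, so observing X raises the odds in favor of M.


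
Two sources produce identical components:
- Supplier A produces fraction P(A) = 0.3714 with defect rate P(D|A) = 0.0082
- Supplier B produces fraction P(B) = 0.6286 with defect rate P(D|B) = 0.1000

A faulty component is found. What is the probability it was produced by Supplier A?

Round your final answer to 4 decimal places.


Let A = from Supplier A, D = faulty

Given:
- P(A) = 0.3714, P(B) = 0.6286
- P(D|A) = 0.0082, P(D|B) = 0.1000

Step 1: Find P(D)
P(D) = P(D|A)P(A) + P(D|B)P(B)
     = 0.0082 × 0.3714 + 0.1000 × 0.6286
     = 0.00304548 + 0.06286000
     = 0.06590548

Step 2: Apply Bayes' theorem
P(A|D) = P(D|A)P(A) / P(D)
       = 0.00304548 / 0.06590548
       = 0.0462


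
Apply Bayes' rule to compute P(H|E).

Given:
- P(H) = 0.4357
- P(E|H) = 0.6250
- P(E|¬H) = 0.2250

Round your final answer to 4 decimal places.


Bayes' theorem: P(H|E) = P(E|H) × P(H) / P(E)

Step 1: Calculate P(E) using law of total probability
P(E) = P(E|H)P(H) + P(E|¬H)P(¬H)
     = 0.6250 × 0.4357 + 0.2250 × 0.5643
     = 0.27231250 + 0.12696750
     = 0.39928000

Step 2: Apply Bayes' theorem
P(H|E) = P(E|H) × P(H) / P(E)
       = 0.27231250 / 0.39928000
       = 0.6820


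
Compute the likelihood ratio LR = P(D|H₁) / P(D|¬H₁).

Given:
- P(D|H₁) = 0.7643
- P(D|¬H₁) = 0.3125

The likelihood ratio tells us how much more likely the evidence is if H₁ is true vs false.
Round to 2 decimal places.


Likelihood Ratio (LR) = P(D|H₁) / P(D|¬H₁)

LR = 0.7643 / 0.3125
   = 2.45

The evidence is 2.45 times more likely if H₁ is true than if H₁ is false.
Because LR exceeds 1, D is evidence for H₁.


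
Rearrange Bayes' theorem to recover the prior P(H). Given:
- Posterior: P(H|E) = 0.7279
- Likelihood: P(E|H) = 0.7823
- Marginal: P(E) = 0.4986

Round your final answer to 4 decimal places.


From Bayes' theorem: P(H|E) = P(E|H) × P(H) / P(E)

Rearranging for P(H):
P(H) = P(H|E) × P(E) / P(E|H)
     = 0.7279 × 0.4986 / 0.7823
     = 0.36293094 / 0.7823
     = 0.4639


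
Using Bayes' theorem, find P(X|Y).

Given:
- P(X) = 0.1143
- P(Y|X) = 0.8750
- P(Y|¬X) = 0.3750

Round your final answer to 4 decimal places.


Bayes' theorem: P(X|Y) = P(Y|X) × P(X) / P(Y)

Step 1: Calculate P(Y) using law of total probability
P(Y) = P(Y|X)P(X) + P(Y|¬X)P(¬X)
     = 0.8750 × 0.1143 + 0.3750 × 0.8857
     = 0.10001250 + 0.33213750
     = 0.43215000

Step 2: Apply Bayes' theorem
P(X|Y) = P(Y|X) × P(X) / P(Y)
       = 0.10001250 / 0.43215000
       = 0.2314


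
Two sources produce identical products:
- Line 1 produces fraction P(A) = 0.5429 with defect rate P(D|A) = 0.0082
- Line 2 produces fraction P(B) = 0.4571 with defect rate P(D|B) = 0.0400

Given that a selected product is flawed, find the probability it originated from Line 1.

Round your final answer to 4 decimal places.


Let A = from Line 1, D = flawed

Given:
- P(A) = 0.5429, P(B) = 0.4571
- P(D|A) = 0.0082, P(D|B) = 0.0400

Step 1: Find P(D)
P(D) = P(D|A)P(A) + P(D|B)P(B)
     = 0.0082 × 0.5429 + 0.0400 × 0.4571
     = 0.00445178 + 0.01828400
     = 0.02273578

Step 2: Apply Bayes' theorem
P(A|D) = P(D|A)P(A) / P(D)
       = 0.00445178 / 0.02273578
       = 0.1958


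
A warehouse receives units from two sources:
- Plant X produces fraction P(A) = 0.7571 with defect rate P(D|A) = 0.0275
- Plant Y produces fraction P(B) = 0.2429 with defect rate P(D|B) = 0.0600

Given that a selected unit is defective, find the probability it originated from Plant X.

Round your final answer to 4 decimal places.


Let A = from Plant X, D = defective

Given:
- P(A) = 0.7571, P(B) = 0.2429
- P(D|A) = 0.0275, P(D|B) = 0.0600

Step 1: Find P(D)
P(D) = P(D|A)P(A) + P(D|B)P(B)
     = 0.0275 × 0.7571 + 0.0600 × 0.2429
     = 0.02082025 + 0.01457400
     = 0.03539425

Step 2: Apply Bayes' theorem
P(A|D) = P(D|A)P(A) / P(D)
       = 0.02082025 / 0.03539425
       = 0.5882


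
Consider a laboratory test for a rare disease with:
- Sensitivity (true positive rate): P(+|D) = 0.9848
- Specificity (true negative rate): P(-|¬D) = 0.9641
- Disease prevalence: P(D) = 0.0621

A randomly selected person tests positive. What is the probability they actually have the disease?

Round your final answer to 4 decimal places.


Let D = has disease, + = positive test

Given:
- P(D) = 0.0621 (prevalence)
- P(+|D) = 0.9848 (sensitivity)
- P(-|¬D) = 0.9641 (specificity)
- P(+|¬D) = 0.0359 (false positive rate = 1 - specificity)

Step 1: Find P(+)
P(+) = P(+|D)P(D) + P(+|¬D)P(¬D)
     = 0.9848 × 0.0621 + 0.0359 × 0.9379
     = 0.06115608 + 0.03367061
     = 0.09482669

Step 2: Apply Bayes' theorem for P(D|+)
P(D|+) = P(+|D)P(D) / P(+)
       = 0.06115608 / 0.09482669
       = 0.6449


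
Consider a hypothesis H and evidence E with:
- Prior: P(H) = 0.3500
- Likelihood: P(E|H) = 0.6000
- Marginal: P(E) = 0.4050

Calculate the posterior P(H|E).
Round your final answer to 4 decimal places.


Using Bayes' theorem:

P(H|E) = P(E|H) × P(H) / P(E)
       = 0.6000 × 0.3500 / 0.4050
       = 0.21000000 / 0.4050
       = 0.5185

The evidence strengthens our belief in H.
Prior: 0.3500 → Posterior: 0.5185


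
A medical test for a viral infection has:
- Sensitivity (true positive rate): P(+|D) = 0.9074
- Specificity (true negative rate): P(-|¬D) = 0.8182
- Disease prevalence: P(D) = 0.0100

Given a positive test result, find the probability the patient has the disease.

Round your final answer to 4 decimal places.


Let D = has disease, + = positive test

Given:
- P(D) = 0.0100 (prevalence)
- P(+|D) = 0.9074 (sensitivity)
- P(-|¬D) = 0.8182 (specificity)
- P(+|¬D) = 0.1818 (false positive rate = 1 - specificity)

Step 1: Find P(+)
P(+) = P(+|D)P(D) + P(+|¬D)P(¬D)
     = 0.9074 × 0.0100 + 0.1818 × 0.9900
     = 0.00907400 + 0.17998200
     = 0.18905600

Step 2: Apply Bayes' theorem for P(D|+)
P(D|+) = P(+|D)P(D) / P(+)
       = 0.00907400 / 0.18905600
       = 0.0480


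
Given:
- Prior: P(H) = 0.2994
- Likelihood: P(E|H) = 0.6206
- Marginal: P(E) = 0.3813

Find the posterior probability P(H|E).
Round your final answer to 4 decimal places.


Using Bayes' theorem:

P(H|E) = P(E|H) × P(H) / P(E)
       = 0.6206 × 0.2994 / 0.3813
       = 0.18580764 / 0.3813
       = 0.4873

The evidence strengthens our belief in H.
Prior: 0.2994 → Posterior: 0.4873


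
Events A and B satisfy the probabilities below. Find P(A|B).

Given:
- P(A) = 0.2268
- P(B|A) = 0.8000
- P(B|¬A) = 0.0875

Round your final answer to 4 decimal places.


Bayes' theorem: P(A|B) = P(B|A) × P(A) / P(B)

Step 1: Calculate P(B) using law of total probability
P(B) = P(B|A)P(A) + P(B|¬A)P(¬A)
     = 0.8000 × 0.2268 + 0.0875 × 0.7732
     = 0.18144000 + 0.06765500
     = 0.24909500

Step 2: Apply Bayes' theorem
P(A|B) = P(B|A) × P(A) / P(B)
       = 0.18144000 / 0.24909500
       = 0.7284


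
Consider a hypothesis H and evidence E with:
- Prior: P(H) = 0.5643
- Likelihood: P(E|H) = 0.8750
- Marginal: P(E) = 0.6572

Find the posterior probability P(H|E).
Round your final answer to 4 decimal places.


Using Bayes' theorem:

P(H|E) = P(E|H) × P(H) / P(E)
       = 0.8750 × 0.5643 / 0.6572
       = 0.49376250 / 0.6572
       = 0.7513

The evidence strengthens our belief in H.
Prior: 0.5643 → Posterior: 0.7513


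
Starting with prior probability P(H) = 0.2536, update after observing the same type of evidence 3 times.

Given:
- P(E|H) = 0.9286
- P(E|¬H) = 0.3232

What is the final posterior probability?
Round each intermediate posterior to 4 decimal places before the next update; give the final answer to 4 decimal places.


Sequential Bayesian updating:

Initial prior: P(H) = 0.2536

Update 1:
  P(E) = 0.9286 × 0.2536 + 0.3232 × 0.7464 = 0.23549296 + 0.24123648 = 0.47672944
  P(H|E) = 0.23549296 / 0.47672944 = 0.4940

Update 2:
  P(E) = 0.9286 × 0.4940 + 0.3232 × 0.5060 = 0.45872840 + 0.16353920 = 0.62226760
  P(H|E) = 0.45872840 / 0.62226760 = 0.7372

Update 3:
  P(E) = 0.9286 × 0.7372 + 0.3232 × 0.2628 = 0.68456392 + 0.08493696 = 0.76950088
  P(H|E) = 0.68456392 / 0.76950088 = 0.8896

Final posterior: 0.8896


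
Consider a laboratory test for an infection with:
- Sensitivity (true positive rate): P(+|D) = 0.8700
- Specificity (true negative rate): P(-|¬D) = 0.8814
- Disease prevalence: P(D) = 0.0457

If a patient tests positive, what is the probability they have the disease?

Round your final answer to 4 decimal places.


Let D = has disease, + = positive test

Given:
- P(D) = 0.0457 (prevalence)
- P(+|D) = 0.8700 (sensitivity)
- P(-|¬D) = 0.8814 (specificity)
- P(+|¬D) = 0.1186 (false positive rate = 1 - specificity)

Step 1: Find P(+)
P(+) = P(+|D)P(D) + P(+|¬D)P(¬D)
     = 0.8700 × 0.0457 + 0.1186 × 0.9543
     = 0.03975900 + 0.11317998
     = 0.15293898

Step 2: Apply Bayes' theorem for P(D|+)
P(D|+) = P(+|D)P(D) / P(+)
       = 0.03975900 / 0.15293898
       = 0.2600


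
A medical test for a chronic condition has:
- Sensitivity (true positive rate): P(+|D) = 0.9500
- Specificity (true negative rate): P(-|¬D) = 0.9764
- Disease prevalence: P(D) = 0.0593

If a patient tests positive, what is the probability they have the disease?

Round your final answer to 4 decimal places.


Let D = has disease, + = positive test

Given:
- P(D) = 0.0593 (prevalence)
- P(+|D) = 0.9500 (sensitivity)
- P(-|¬D) = 0.9764 (specificity)
- P(+|¬D) = 0.0236 (false positive rate = 1 - specificity)

Step 1: Find P(+)
P(+) = P(+|D)P(D) + P(+|¬D)P(¬D)
     = 0.9500 × 0.0593 + 0.0236 × 0.9407
     = 0.05633500 + 0.02220052
     = 0.07853552

Step 2: Apply Bayes' theorem for P(D|+)
P(D|+) = P(+|D)P(D) / P(+)
       = 0.05633500 / 0.07853552
       = 0.7173


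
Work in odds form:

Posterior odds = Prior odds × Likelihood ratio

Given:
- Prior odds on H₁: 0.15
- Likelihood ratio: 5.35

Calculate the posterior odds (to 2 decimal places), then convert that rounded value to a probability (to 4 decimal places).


Step 1: Calculate posterior odds
Posterior odds = Prior odds × LR
               = 0.15 × 5.35
               = 0.80

Step 2: Convert to probability
P(H₁|E) = Posterior odds / (1 + Posterior odds)
       = 0.80 / (1 + 0.80)
       = 0.80 / 1.80
       = 0.4444

The evidence increased P(H₁) from 0.1304 to 0.4444.


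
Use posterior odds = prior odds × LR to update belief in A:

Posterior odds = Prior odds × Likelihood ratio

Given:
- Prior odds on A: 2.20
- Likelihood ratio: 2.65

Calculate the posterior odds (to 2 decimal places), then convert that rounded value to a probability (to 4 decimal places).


Step 1: Calculate posterior odds
Posterior odds = Prior odds × LR
               = 2.20 × 2.65
               = 5.83

Step 2: Convert to probability
P(A|E) = Posterior odds / (1 + Posterior odds)
       = 5.83 / (1 + 5.83)
       = 5.83 / 6.83
       = 0.8536

The evidence increased P(A) from 0.6875 to 0.8536.


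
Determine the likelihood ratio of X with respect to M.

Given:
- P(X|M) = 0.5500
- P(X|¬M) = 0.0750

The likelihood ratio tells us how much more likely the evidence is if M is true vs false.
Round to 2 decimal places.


Likelihood Ratio (LR) = P(X|M) / P(X|¬M)

LR = 0.5500 / 0.0750
   = 7.33

The evidence is 7.33 times more likely if M is true than if M is false.
Since LR > 1, the evidence supports M over ¬M.


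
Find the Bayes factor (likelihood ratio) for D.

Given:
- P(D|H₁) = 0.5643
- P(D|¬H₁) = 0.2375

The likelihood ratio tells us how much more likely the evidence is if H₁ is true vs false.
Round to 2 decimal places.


Likelihood Ratio (LR) = P(D|H₁) / P(D|¬H₁)

LR = 0.5643 / 0.2375
   = 2.38

The evidence is 2.38 times more likely if H₁ is true than if H₁ is false.
Since LR > 1, the evidence supports H₁ over ¬H₁.


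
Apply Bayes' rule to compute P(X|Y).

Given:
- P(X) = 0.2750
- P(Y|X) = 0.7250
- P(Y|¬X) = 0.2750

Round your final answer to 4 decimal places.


Bayes' theorem: P(X|Y) = P(Y|X) × P(X) / P(Y)

Step 1: Calculate P(Y) using law of total probability
P(Y) = P(Y|X)P(X) + P(Y|¬X)P(¬X)
     = 0.7250 × 0.2750 + 0.2750 × 0.7250
     = 0.19937500 + 0.19937500
     = 0.39875000

Step 2: Apply Bayes' theorem
P(X|Y) = P(Y|X) × P(X) / P(Y)
       = 0.19937500 / 0.39875000
       = 0.5000


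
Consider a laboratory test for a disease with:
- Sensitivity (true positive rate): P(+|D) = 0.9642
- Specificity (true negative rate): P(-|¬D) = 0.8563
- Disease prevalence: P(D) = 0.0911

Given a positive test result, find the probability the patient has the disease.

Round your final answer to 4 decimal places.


Let D = has disease, + = positive test

Given:
- P(D) = 0.0911 (prevalence)
- P(+|D) = 0.9642 (sensitivity)
- P(-|¬D) = 0.8563 (specificity)
- P(+|¬D) = 0.1437 (false positive rate = 1 - specificity)

Step 1: Find P(+)
P(+) = P(+|D)P(D) + P(+|¬D)P(¬D)
     = 0.9642 × 0.0911 + 0.1437 × 0.9089
     = 0.08783862 + 0.13060893
     = 0.21844755

Step 2: Apply Bayes' theorem for P(D|+)
P(D|+) = P(+|D)P(D) / P(+)
       = 0.08783862 / 0.21844755
       = 0.4021


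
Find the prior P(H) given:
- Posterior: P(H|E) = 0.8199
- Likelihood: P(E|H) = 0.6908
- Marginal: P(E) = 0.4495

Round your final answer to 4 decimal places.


From Bayes' theorem: P(H|E) = P(E|H) × P(H) / P(E)

Rearranging for P(H):
P(H) = P(H|E) × P(E) / P(E|H)
     = 0.8199 × 0.4495 / 0.6908
     = 0.36854505 / 0.6908
     = 0.5335


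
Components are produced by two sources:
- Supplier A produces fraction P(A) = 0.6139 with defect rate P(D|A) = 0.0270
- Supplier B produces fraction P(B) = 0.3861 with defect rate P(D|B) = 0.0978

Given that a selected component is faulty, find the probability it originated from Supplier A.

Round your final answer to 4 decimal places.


Let A = from Supplier A, D = faulty

Given:
- P(A) = 0.6139, P(B) = 0.3861
- P(D|A) = 0.0270, P(D|B) = 0.0978

Step 1: Find P(D)
P(D) = P(D|A)P(A) + P(D|B)P(B)
     = 0.0270 × 0.6139 + 0.0978 × 0.3861
     = 0.01657530 + 0.03776058
     = 0.05433588

Step 2: Apply Bayes' theorem
P(A|D) = P(D|A)P(A) / P(D)
       = 0.01657530 / 0.05433588
       = 0.3051


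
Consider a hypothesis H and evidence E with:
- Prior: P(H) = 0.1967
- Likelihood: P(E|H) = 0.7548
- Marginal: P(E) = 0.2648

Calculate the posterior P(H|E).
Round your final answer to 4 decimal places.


Using Bayes' theorem:

P(H|E) = P(E|H) × P(H) / P(E)
       = 0.7548 × 0.1967 / 0.2648
       = 0.14846916 / 0.2648
       = 0.5607

The evidence strengthens our belief in H.
Prior: 0.1967 → Posterior: 0.5607


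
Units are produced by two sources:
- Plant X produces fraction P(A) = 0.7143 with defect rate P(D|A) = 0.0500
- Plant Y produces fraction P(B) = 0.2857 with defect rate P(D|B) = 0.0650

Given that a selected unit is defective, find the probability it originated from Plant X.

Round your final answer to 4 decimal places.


Let A = from Plant X, D = defective

Given:
- P(A) = 0.7143, P(B) = 0.2857
- P(D|A) = 0.0500, P(D|B) = 0.0650

Step 1: Find P(D)
P(D) = P(D|A)P(A) + P(D|B)P(B)
     = 0.0500 × 0.7143 + 0.0650 × 0.2857
     = 0.03571500 + 0.01857050
     = 0.05428550

Step 2: Apply Bayes' theorem
P(A|D) = P(D|A)P(A) / P(D)
       = 0.03571500 / 0.05428550
       = 0.6579


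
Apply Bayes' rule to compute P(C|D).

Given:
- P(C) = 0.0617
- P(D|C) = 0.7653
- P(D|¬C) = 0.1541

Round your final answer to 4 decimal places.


Bayes' theorem: P(C|D) = P(D|C) × P(C) / P(D)

Step 1: Calculate P(D) using law of total probability
P(D) = P(D|C)P(C) + P(D|¬C)P(¬C)
     = 0.7653 × 0.0617 + 0.1541 × 0.9383
     = 0.04721901 + 0.14459203
     = 0.19181104

Step 2: Apply Bayes' theorem
P(C|D) = P(D|C) × P(C) / P(D)
       = 0.04721901 / 0.19181104
       = 0.2462


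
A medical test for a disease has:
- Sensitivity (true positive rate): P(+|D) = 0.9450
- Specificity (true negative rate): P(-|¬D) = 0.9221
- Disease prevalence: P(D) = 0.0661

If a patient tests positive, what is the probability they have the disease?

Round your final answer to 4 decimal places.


Let D = has disease, + = positive test

Given:
- P(D) = 0.0661 (prevalence)
- P(+|D) = 0.9450 (sensitivity)
- P(-|¬D) = 0.9221 (specificity)
- P(+|¬D) = 0.0779 (false positive rate = 1 - specificity)

Step 1: Find P(+)
P(+) = P(+|D)P(D) + P(+|¬D)P(¬D)
     = 0.9450 × 0.0661 + 0.0779 × 0.9339
     = 0.06246450 + 0.07275081
     = 0.13521531

Step 2: Apply Bayes' theorem for P(D|+)
P(D|+) = P(+|D)P(D) / P(+)
       = 0.06246450 / 0.13521531
       = 0.4620


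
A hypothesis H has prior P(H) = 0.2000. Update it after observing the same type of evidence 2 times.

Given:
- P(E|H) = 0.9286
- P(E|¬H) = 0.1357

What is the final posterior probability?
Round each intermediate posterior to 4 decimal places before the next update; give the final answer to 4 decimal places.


Sequential Bayesian updating:

Initial prior: P(H) = 0.2000

Update 1:
  P(E) = 0.9286 × 0.2000 + 0.1357 × 0.8000 = 0.18572000 + 0.10856000 = 0.29428000
  P(H|E) = 0.18572000 / 0.29428000 = 0.6311

Update 2:
  P(E) = 0.9286 × 0.6311 + 0.1357 × 0.3689 = 0.58603946 + 0.05005973 = 0.63609919
  P(H|E) = 0.58603946 / 0.63609919 = 0.9213

Final posterior: 0.9213


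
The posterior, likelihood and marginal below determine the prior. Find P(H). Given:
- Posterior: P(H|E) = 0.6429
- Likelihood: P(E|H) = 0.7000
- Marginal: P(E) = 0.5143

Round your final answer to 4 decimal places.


From Bayes' theorem: P(H|E) = P(E|H) × P(H) / P(E)

Rearranging for P(H):
P(H) = P(H|E) × P(E) / P(E|H)
     = 0.6429 × 0.5143 / 0.7000
     = 0.33064347 / 0.7000
     = 0.4723


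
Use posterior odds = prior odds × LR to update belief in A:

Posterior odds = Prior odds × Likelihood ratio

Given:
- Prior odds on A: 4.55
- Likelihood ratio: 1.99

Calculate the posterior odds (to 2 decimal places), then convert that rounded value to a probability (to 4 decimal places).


Step 1: Calculate posterior odds
Posterior odds = Prior odds × LR
               = 4.55 × 1.99
               = 9.05

Step 2: Convert to probability
P(A|E) = Posterior odds / (1 + Posterior odds)
       = 9.05 / (1 + 9.05)
       = 9.05 / 10.05
       = 0.9005

The evidence increased P(A) from 0.8198 to 0.9005.


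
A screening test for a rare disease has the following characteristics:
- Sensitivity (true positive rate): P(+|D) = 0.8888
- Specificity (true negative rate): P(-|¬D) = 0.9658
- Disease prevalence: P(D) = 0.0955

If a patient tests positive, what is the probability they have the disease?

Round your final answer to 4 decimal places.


Let D = has disease, + = positive test

Given:
- P(D) = 0.0955 (prevalence)
- P(+|D) = 0.8888 (sensitivity)
- P(-|¬D) = 0.9658 (specificity)
- P(+|¬D) = 0.0342 (false positive rate = 1 - specificity)

Step 1: Find P(+)
P(+) = P(+|D)P(D) + P(+|¬D)P(¬D)
     = 0.8888 × 0.0955 + 0.0342 × 0.9045
     = 0.08488040 + 0.03093390
     = 0.11581430

Step 2: Apply Bayes' theorem for P(D|+)
P(D|+) = P(+|D)P(D) / P(+)
       = 0.08488040 / 0.11581430
       = 0.7329


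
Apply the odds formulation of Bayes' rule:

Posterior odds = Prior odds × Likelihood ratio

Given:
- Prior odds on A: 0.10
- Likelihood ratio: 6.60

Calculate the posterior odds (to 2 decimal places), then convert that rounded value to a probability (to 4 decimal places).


Step 1: Calculate posterior odds
Posterior odds = Prior odds × LR
               = 0.10 × 6.60
               = 0.66

Step 2: Convert to probability
P(A|E) = Posterior odds / (1 + Posterior odds)
       = 0.66 / (1 + 0.66)
       = 0.66 / 1.66
       = 0.3976

The evidence increased P(A) from 0.0909 to 0.3976.


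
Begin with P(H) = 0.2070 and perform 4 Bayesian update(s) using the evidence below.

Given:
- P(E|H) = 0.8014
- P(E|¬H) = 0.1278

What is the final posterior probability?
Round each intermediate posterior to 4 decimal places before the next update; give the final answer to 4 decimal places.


Sequential Bayesian updating:

Initial prior: P(H) = 0.2070

Update 1:
  P(E) = 0.8014 × 0.2070 + 0.1278 × 0.7930 = 0.16588980 + 0.10134540 = 0.26723520
  P(H|E) = 0.16588980 / 0.26723520 = 0.6208

Update 2:
  P(E) = 0.8014 × 0.6208 + 0.1278 × 0.3792 = 0.49750912 + 0.04846176 = 0.54597088
  P(H|E) = 0.49750912 / 0.54597088 = 0.9112

Update 3:
  P(E) = 0.8014 × 0.9112 + 0.1278 × 0.0888 = 0.73023568 + 0.01134864 = 0.74158432
  P(H|E) = 0.73023568 / 0.74158432 = 0.9847

Update 4:
  P(E) = 0.8014 × 0.9847 + 0.1278 × 0.0153 = 0.78913858 + 0.00195534 = 0.79109392
  P(H|E) = 0.78913858 / 0.79109392 = 0.9975

Final posterior: 0.9975


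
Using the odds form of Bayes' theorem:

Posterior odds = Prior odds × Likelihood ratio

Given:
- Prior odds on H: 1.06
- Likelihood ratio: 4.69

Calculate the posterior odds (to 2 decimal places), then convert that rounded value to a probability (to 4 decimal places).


Step 1: Calculate posterior odds
Posterior odds = Prior odds × LR
               = 1.06 × 4.69
               = 4.97

Step 2: Convert to probability
P(H|E) = Posterior odds / (1 + Posterior odds)
       = 4.97 / (1 + 4.97)
       = 4.97 / 5.97
       = 0.8325

The evidence increased P(H) from 0.5146 to 0.8325.


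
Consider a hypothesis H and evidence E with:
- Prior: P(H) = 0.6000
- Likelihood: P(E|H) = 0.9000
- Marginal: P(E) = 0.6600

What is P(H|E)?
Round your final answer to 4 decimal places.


Using Bayes' theorem:

P(H|E) = P(E|H) × P(H) / P(E)
       = 0.9000 × 0.6000 / 0.6600
       = 0.54000000 / 0.6600
       = 0.8182

The evidence strengthens our belief in H.
Prior: 0.6000 → Posterior: 0.8182


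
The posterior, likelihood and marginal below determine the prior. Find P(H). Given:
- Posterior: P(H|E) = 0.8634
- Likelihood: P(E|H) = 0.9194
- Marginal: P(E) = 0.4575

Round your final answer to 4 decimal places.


From Bayes' theorem: P(H|E) = P(E|H) × P(H) / P(E)

Rearranging for P(H):
P(H) = P(H|E) × P(E) / P(E|H)
     = 0.8634 × 0.4575 / 0.9194
     = 0.39500550 / 0.9194
     = 0.4296


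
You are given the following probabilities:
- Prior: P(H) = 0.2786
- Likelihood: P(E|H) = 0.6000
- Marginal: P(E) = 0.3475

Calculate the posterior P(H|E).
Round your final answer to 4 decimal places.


Using Bayes' theorem:

P(H|E) = P(E|H) × P(H) / P(E)
       = 0.6000 × 0.2786 / 0.3475
       = 0.16716000 / 0.3475
       = 0.4810

The evidence strengthens our belief in H.
Prior: 0.2786 → Posterior: 0.4810


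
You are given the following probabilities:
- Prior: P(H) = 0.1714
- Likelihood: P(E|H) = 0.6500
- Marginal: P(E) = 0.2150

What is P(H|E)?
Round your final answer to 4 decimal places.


Using Bayes' theorem:

P(H|E) = P(E|H) × P(H) / P(E)
       = 0.6500 × 0.1714 / 0.2150
       = 0.11141000 / 0.2150
       = 0.5182

The evidence strengthens our belief in H.
Prior: 0.1714 → Posterior: 0.5182


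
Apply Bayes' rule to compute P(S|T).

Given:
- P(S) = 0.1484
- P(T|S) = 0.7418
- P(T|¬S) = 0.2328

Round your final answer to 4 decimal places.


Bayes' theorem: P(S|T) = P(T|S) × P(S) / P(T)

Step 1: Calculate P(T) using law of total probability
P(T) = P(T|S)P(S) + P(T|¬S)P(¬S)
     = 0.7418 × 0.1484 + 0.2328 × 0.8516
     = 0.11008312 + 0.19825248
     = 0.30833560

Step 2: Apply Bayes' theorem
P(S|T) = P(T|S) × P(S) / P(T)
       = 0.11008312 / 0.30833560
       = 0.3570


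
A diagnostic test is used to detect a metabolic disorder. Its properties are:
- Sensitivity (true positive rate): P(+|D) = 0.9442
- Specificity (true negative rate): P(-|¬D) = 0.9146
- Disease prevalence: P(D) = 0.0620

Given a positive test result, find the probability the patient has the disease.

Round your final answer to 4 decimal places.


Let D = has disease, + = positive test

Given:
- P(D) = 0.0620 (prevalence)
- P(+|D) = 0.9442 (sensitivity)
- P(-|¬D) = 0.9146 (specificity)
- P(+|¬D) = 0.0854 (false positive rate = 1 - specificity)

Step 1: Find P(+)
P(+) = P(+|D)P(D) + P(+|¬D)P(¬D)
     = 0.9442 × 0.0620 + 0.0854 × 0.9380
     = 0.05854040 + 0.08010520
     = 0.13864560

Step 2: Apply Bayes' theorem for P(D|+)
P(D|+) = P(+|D)P(D) / P(+)
       = 0.05854040 / 0.13864560
       = 0.4222


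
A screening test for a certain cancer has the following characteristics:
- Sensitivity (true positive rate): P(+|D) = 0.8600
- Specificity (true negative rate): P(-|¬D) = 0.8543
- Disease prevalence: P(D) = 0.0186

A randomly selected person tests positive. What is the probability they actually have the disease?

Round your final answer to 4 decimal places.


Let D = has disease, + = positive test

Given:
- P(D) = 0.0186 (prevalence)
- P(+|D) = 0.8600 (sensitivity)
- P(-|¬D) = 0.8543 (specificity)
- P(+|¬D) = 0.1457 (false positive rate = 1 - specificity)

Step 1: Find P(+)
P(+) = P(+|D)P(D) + P(+|¬D)P(¬D)
     = 0.8600 × 0.0186 + 0.1457 × 0.9814
     = 0.01599600 + 0.14298998
     = 0.15898598

Step 2: Apply Bayes' theorem for P(D|+)
P(D|+) = P(+|D)P(D) / P(+)
       = 0.01599600 / 0.15898598
       = 0.1006


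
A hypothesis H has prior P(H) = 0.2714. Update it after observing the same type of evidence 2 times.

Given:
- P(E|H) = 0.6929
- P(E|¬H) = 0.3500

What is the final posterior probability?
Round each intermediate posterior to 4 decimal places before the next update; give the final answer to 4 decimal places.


Sequential Bayesian updating:

Initial prior: P(H) = 0.2714

Update 1:
  P(E) = 0.6929 × 0.2714 + 0.3500 × 0.7286 = 0.18805306 + 0.25501000 = 0.44306306
  P(H|E) = 0.18805306 / 0.44306306 = 0.4244

Update 2:
  P(E) = 0.6929 × 0.4244 + 0.3500 × 0.5756 = 0.29406676 + 0.20146000 = 0.49552676
  P(H|E) = 0.29406676 / 0.49552676 = 0.5934

Final posterior: 0.5934


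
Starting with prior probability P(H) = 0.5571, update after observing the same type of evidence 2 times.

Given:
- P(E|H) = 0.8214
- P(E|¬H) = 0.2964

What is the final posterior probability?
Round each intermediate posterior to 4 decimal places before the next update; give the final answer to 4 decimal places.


Sequential Bayesian updating:

Initial prior: P(H) = 0.5571

Update 1:
  P(E) = 0.8214 × 0.5571 + 0.2964 × 0.4429 = 0.45760194 + 0.13127556 = 0.58887750
  P(H|E) = 0.45760194 / 0.58887750 = 0.7771

Update 2:
  P(E) = 0.8214 × 0.7771 + 0.2964 × 0.2229 = 0.63830994 + 0.06606756 = 0.70437750
  P(H|E) = 0.63830994 / 0.70437750 = 0.9062

Final posterior: 0.9062


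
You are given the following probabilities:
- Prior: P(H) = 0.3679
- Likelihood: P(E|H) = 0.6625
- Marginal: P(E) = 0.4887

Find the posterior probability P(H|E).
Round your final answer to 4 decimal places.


Using Bayes' theorem:

P(H|E) = P(E|H) × P(H) / P(E)
       = 0.6625 × 0.3679 / 0.4887
       = 0.24373375 / 0.4887
       = 0.4987

The evidence strengthens our belief in H.
Prior: 0.3679 → Posterior: 0.4987


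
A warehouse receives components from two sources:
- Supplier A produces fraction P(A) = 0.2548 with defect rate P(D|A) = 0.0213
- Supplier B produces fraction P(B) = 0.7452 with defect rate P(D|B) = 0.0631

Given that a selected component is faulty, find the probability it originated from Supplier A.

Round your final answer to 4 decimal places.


Let A = from Supplier A, D = faulty

Given:
- P(A) = 0.2548, P(B) = 0.7452
- P(D|A) = 0.0213, P(D|B) = 0.0631

Step 1: Find P(D)
P(D) = P(D|A)P(A) + P(D|B)P(B)
     = 0.0213 × 0.2548 + 0.0631 × 0.7452
     = 0.00542724 + 0.04702212
     = 0.05244936

Step 2: Apply Bayes' theorem
P(A|D) = P(D|A)P(A) / P(D)
       = 0.00542724 / 0.05244936
       = 0.1035


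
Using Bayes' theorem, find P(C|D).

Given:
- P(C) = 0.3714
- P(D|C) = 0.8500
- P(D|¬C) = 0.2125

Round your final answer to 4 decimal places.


Bayes' theorem: P(C|D) = P(D|C) × P(C) / P(D)

Step 1: Calculate P(D) using law of total probability
P(D) = P(D|C)P(C) + P(D|¬C)P(¬C)
     = 0.8500 × 0.3714 + 0.2125 × 0.6286
     = 0.31569000 + 0.13357750
     = 0.44926750

Step 2: Apply Bayes' theorem
P(C|D) = P(D|C) × P(C) / P(D)
       = 0.31569000 / 0.44926750
       = 0.7027


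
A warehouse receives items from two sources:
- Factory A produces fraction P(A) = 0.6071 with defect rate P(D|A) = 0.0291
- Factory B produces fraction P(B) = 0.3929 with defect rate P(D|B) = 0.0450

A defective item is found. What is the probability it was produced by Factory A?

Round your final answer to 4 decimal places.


Let A = from Factory A, D = defective

Given:
- P(A) = 0.6071, P(B) = 0.3929
- P(D|A) = 0.0291, P(D|B) = 0.0450

Step 1: Find P(D)
P(D) = P(D|A)P(A) + P(D|B)P(B)
     = 0.0291 × 0.6071 + 0.0450 × 0.3929
     = 0.01766661 + 0.01768050
     = 0.03534711

Step 2: Apply Bayes' theorem
P(A|D) = P(D|A)P(A) / P(D)
       = 0.01766661 / 0.03534711
       = 0.4998


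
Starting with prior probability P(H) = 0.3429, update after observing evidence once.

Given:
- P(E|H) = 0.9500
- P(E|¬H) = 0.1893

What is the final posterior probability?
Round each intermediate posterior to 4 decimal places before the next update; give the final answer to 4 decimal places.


Sequential Bayesian updating:

Initial prior: P(H) = 0.3429

Update 1:
  P(E) = 0.9500 × 0.3429 + 0.1893 × 0.6571 = 0.32575500 + 0.12438903 = 0.45014403
  P(H|E) = 0.32575500 / 0.45014403 = 0.7237

Final posterior: 0.7237


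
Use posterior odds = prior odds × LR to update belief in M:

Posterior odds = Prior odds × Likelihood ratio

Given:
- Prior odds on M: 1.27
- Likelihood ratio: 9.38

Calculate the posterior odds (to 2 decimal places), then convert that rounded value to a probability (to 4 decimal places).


Step 1: Calculate posterior odds
Posterior odds = Prior odds × LR
               = 1.27 × 9.38
               = 11.91

Step 2: Convert to probability
P(M|E) = Posterior odds / (1 + Posterior odds)
       = 11.91 / (1 + 11.91)
       = 11.91 / 12.91
       = 0.9225

The evidence increased P(M) from 0.5595 to 0.9225.


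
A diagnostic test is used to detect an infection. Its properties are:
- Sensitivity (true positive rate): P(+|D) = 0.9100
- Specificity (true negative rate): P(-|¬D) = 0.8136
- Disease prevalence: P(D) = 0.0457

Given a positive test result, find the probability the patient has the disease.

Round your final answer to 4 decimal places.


Let D = has disease, + = positive test

Given:
- P(D) = 0.0457 (prevalence)
- P(+|D) = 0.9100 (sensitivity)
- P(-|¬D) = 0.8136 (specificity)
- P(+|¬D) = 0.1864 (false positive rate = 1 - specificity)

Step 1: Find P(+)
P(+) = P(+|D)P(D) + P(+|¬D)P(¬D)
     = 0.9100 × 0.0457 + 0.1864 × 0.9543
     = 0.04158700 + 0.17788152
     = 0.21946852

Step 2: Apply Bayes' theorem for P(D|+)
P(D|+) = P(+|D)P(D) / P(+)
       = 0.04158700 / 0.21946852
       = 0.1895


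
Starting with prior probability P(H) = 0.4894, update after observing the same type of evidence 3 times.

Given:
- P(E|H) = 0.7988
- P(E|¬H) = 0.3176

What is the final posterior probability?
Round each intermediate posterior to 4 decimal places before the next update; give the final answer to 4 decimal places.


Sequential Bayesian updating:

Initial prior: P(H) = 0.4894

Update 1:
  P(E) = 0.7988 × 0.4894 + 0.3176 × 0.5106 = 0.39093272 + 0.16216656 = 0.55309928
  P(H|E) = 0.39093272 / 0.55309928 = 0.7068

Update 2:
  P(E) = 0.7988 × 0.7068 + 0.3176 × 0.2932 = 0.56459184 + 0.09312032 = 0.65771216
  P(H|E) = 0.56459184 / 0.65771216 = 0.8584

Update 3:
  P(E) = 0.7988 × 0.8584 + 0.3176 × 0.1416 = 0.68568992 + 0.04497216 = 0.73066208
  P(H|E) = 0.68568992 / 0.73066208 = 0.9385

Final posterior: 0.9385


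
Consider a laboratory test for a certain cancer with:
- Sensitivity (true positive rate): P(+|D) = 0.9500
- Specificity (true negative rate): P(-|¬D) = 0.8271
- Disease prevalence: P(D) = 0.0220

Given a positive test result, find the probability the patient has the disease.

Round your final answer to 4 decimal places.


Let D = has disease, + = positive test

Given:
- P(D) = 0.0220 (prevalence)
- P(+|D) = 0.9500 (sensitivity)
- P(-|¬D) = 0.8271 (specificity)
- P(+|¬D) = 0.1729 (false positive rate = 1 - specificity)

Step 1: Find P(+)
P(+) = P(+|D)P(D) + P(+|¬D)P(¬D)
     = 0.9500 × 0.0220 + 0.1729 × 0.9780
     = 0.02090000 + 0.16909620
     = 0.18999620

Step 2: Apply Bayes' theorem for P(D|+)
P(D|+) = P(+|D)P(D) / P(+)
       = 0.02090000 / 0.18999620
       = 0.1100


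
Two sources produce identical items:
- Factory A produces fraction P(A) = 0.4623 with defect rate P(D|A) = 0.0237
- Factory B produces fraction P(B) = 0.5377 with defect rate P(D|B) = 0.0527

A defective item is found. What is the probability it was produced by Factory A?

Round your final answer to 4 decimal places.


Let A = from Factory A, D = defective

Given:
- P(A) = 0.4623, P(B) = 0.5377
- P(D|A) = 0.0237, P(D|B) = 0.0527

Step 1: Find P(D)
P(D) = P(D|A)P(A) + P(D|B)P(B)
     = 0.0237 × 0.4623 + 0.0527 × 0.5377
     = 0.01095651 + 0.02833679
     = 0.03929330

Step 2: Apply Bayes' theorem
P(A|D) = P(D|A)P(A) / P(D)
       = 0.01095651 / 0.03929330
       = 0.2788
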